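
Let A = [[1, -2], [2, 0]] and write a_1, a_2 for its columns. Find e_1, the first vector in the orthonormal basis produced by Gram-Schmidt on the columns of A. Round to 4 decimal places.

e_1 = (0.4472, 0.8944)

a_1 = (1, 2); ‖a_1‖ = 2.2361, so e_1 = (0.4472, 0.8944).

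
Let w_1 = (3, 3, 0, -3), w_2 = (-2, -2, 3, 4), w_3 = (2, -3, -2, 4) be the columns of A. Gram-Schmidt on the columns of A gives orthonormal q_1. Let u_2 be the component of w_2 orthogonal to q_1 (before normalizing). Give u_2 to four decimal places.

w_1 = (3, 3, 0, -3); ‖w_1‖ = 5.1962, so q_1 = (0.5774, 0.5774, 0.0000, -0.5774).
q_1·w_2 = 0.5774·(-2) + 0.5774·(-2) + 0.0000·3 + (-0.5774)·4 = -4.6188.
u_2 = w_2 + 4.6188·q_1 = (0.6667, 0.6667, 3.0000, 1.3333).

u_2 = (0.6667, 0.6667, 3.0000, 1.3333)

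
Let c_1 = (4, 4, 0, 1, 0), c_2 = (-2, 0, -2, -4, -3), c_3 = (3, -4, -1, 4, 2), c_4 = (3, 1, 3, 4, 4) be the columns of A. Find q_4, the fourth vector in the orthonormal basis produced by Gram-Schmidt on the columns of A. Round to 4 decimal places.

q_4 = (0.3966, -0.2225, 0.2666, -0.6966, 0.4867)

c_1 = (4, 4, 0, 1, 0); ‖c_1‖ = 5.7446, so q_1 = (0.6963, 0.6963, 0.0000, 0.1741, 0.0000).
q_1·c_2 = 0.6963·(-2) + 0.6963·0 + 0.0000·(-2) + 0.1741·(-4) + 0.0000·(-3) = -2.0889.
u_2 = c_2 + 2.0889·q_1 = (-0.5455, 1.4545, -2.0000, -3.6364, -3.0000).
‖u_2‖ = 5.3513, so q_2 = (-0.1019, 0.2718, -0.3737, -0.6795, -0.5606).
q_1·c_3 = 0.6963·3 + 0.6963·(-4) + 0.0000·(-1) + 0.1741·4 + 0.0000·2 = 0.0000; q_2·c_3 = (-0.1019)·3 + 0.2718·(-4) + (-0.3737)·(-1) + (-0.6795)·4 + (-0.5606)·2 = -4.8586.
u_3 = c_3 − 0.0000·q_1 + 4.8586·q_2 = (2.5048, -2.6794, -2.8159, 0.6984, -0.7238).
‖u_3‖ = 4.7322, so q_3 = (0.5293, -0.5662, -0.5950, 0.1476, -0.1530).
q_1·c_4 = 0.6963·3 + 0.6963·1 + 0.0000·3 + 0.1741·4 + 0.0000·4 = 3.4816; q_2·c_4 = (-0.1019)·3 + 0.2718·1 + (-0.3737)·3 + (-0.6795)·4 + (-0.5606)·4 = -6.1158; q_3·c_4 = 0.5293·3 + (-0.5662)·1 + (-0.5950)·3 + 0.1476·4 + (-0.1530)·4 = -0.7849.
u_4 = c_4 − 3.4816·q_1 + 6.1158·q_2 + 0.7849·q_3 = (0.3678, -0.2063, 0.2472, -0.6461, 0.4514).
‖u_4‖ = 0.9274, so q_4 = (0.3966, -0.2225, 0.2666, -0.6966, 0.4867).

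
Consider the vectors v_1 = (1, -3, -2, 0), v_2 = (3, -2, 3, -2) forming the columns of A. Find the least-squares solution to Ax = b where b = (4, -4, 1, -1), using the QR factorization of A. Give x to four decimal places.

v_1 = (1, -3, -2, 0); ‖v_1‖ = 3.7417, so e_1 = (0.2673, -0.8018, -0.5345, 0.0000).
e_1·v_2 = 0.2673·3 + (-0.8018)·(-2) + (-0.5345)·3 + 0.0000·(-2) = 0.8018.
u_2 = v_2 − 0.8018·e_1 = (2.7857, -1.3571, 3.4286, -2.0000).
‖u_2‖ = 5.0356, so e_2 = (0.5532, -0.2695, 0.6809, -0.3972).
Qᵀb = (3.7417, 4.3689).
Back-substitute: x_2 = 4.3689/5.0356 = 0.8676.
x_1 = (3.7417 − 0.8018·0.8676)/3.7417 = 0.8141.

x = (0.8141, 0.8676)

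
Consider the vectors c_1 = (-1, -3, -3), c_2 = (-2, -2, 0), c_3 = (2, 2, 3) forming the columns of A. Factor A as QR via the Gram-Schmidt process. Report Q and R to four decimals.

Q = [[-0.2294, -0.7337, 0.6396], [-0.6882, -0.3424, -0.6396], [-0.6882, 0.5869, 0.4264]], R = [[4.3589, 1.8353, -3.9001], [0.0000, 2.1521, -0.3913], [0.0000, 0.0000, 1.2792]]

c_1 = (-1, -3, -3); ‖c_1‖ = 4.3589, so q_1 = (-0.2294, -0.6882, -0.6882).
q_1·c_2 = (-0.2294)·(-2) + (-0.6882)·(-2) + (-0.6882)·0 = 1.8353.
u_2 = c_2 − 1.8353·q_1 = (-1.5789, -0.7368, 1.2632).
‖u_2‖ = 2.1521, so q_2 = (-0.7337, -0.3424, 0.5869).
q_1·c_3 = (-0.2294)·2 + (-0.6882)·2 + (-0.6882)·3 = -3.9001; q_2·c_3 = (-0.7337)·2 + (-0.3424)·2 + 0.5869·3 = -0.3913.
u_3 = c_3 + 3.9001·q_1 + 0.3913·q_2 = (0.8182, -0.8182, 0.5455).
‖u_3‖ = 1.2792, so q_3 = (0.6396, -0.6396, 0.4264).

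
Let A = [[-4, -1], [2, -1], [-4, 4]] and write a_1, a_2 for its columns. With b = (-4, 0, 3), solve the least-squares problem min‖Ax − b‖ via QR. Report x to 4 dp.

a_1 = (-4, 2, -4); ‖a_1‖ = 6.0000, so q_1 = (-0.6667, 0.3333, -0.6667).
q_1·a_2 = (-0.6667)·(-1) + 0.3333·(-1) + (-0.6667)·4 = -2.3333.
u_2 = a_2 + 2.3333·q_1 = (-2.5556, -0.2222, 2.4444).
‖u_2‖ = 3.5434, so q_2 = (-0.7212, -0.0627, 0.6899).
Qᵀb = (0.6667, 4.9545).
Back-substitute: x_2 = 4.9545/3.5434 = 1.3982.
x_1 = (0.6667 + 2.3333·1.3982)/6.0000 = 0.6549.

x = (0.6549, 1.3982)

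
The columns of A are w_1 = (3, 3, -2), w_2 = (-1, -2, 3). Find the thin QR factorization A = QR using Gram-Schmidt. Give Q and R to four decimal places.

Q = [[0.6396, 0.5382], [0.6396, 0.0234], [-0.4264, 0.8425]], R = [[4.6904, -3.1980], [0.0000, 1.9424]]

w_1 = (3, 3, -2); ‖w_1‖ = 4.6904, so q_1 = (0.6396, 0.6396, -0.4264).
q_1·w_2 = 0.6396·(-1) + 0.6396·(-2) + (-0.4264)·3 = -3.1980.
u_2 = w_2 + 3.1980·q_1 = (1.0455, 0.0455, 1.6364).
‖u_2‖ = 1.9424, so q_2 = (0.5382, 0.0234, 0.8425).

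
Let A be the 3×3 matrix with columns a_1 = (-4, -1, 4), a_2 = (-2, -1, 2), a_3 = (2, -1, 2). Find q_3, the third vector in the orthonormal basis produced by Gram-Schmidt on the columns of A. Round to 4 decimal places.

a_1 = (-4, -1, 4); ‖a_1‖ = 5.7446, so q_1 = (-0.6963, -0.1741, 0.6963).
q_1·a_2 = (-0.6963)·(-2) + (-0.1741)·(-1) + 0.6963·2 = 2.9593.
u_2 = a_2 − 2.9593·q_1 = (0.0606, -0.4848, -0.0606).
‖u_2‖ = 0.4924, so q_2 = (0.1231, -0.9847, -0.1231).
q_1·a_3 = (-0.6963)·2 + (-0.1741)·(-1) + 0.6963·2 = 0.1741; q_2·a_3 = 0.1231·2 + (-0.9847)·(-1) + (-0.1231)·2 = 0.9847.
u_3 = a_3 − 0.1741·q_1 − 0.9847·q_2 = (2.0000, 0.0000, 2.0000).
‖u_3‖ = 2.8284, so q_3 = (0.7071, 0.0000, 0.7071).

q_3 = (0.7071, 0.0000, 0.7071)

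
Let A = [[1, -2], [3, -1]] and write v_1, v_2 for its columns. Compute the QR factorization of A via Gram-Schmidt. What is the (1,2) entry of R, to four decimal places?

r_{12} = -1.5811

v_1 = (1, 3); ‖v_1‖ = 3.1623, so q_1 = (0.3162, 0.9487).
r_{12} = q_1·v_2 = -1.5811.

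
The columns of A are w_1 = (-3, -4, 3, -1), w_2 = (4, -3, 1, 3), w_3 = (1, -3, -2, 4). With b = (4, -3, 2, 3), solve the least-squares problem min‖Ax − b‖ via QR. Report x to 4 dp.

e_1 = w_1/‖w_1‖ = (-3, -4, 3, -1)/5.9161 = (-0.5071, -0.6761, 0.5071, -0.1690).
r_{12} = e_1·w_2 = 0.0000.
u_2 = w_2 + 0.0000·e_1 = (4.0000, -3.0000, 1.0000, 3.0000).
‖u_2‖ = 5.9161, so e_2 = (0.6761, -0.5071, 0.1690, 0.5071).
r_{13} = e_1·w_3 = -0.1690; r_{23} = e_2·w_3 = 3.8877.
u_3 = w_3 + 0.1690·e_1 − 3.8877·e_2 = (-1.7143, -1.1429, -2.5714, 2.0000).
‖u_3‖ = 3.8545, so e_3 = (-0.4447, -0.2965, -0.6671, 0.5189).
Qᵀb = (0.5071, 6.0851, -0.6671).
Back-substitute: x_3 = -0.6671/3.8545 = -0.1731.
x_2 = (6.0851 − 3.8877·(-0.1731))/5.9161 = 1.1423.
x_1 = (0.5071 + 0.0000·1.1423 + 0.1690·(-0.1731))/5.9161 = 0.0808.

x = (0.0808, 1.1423, -0.1731)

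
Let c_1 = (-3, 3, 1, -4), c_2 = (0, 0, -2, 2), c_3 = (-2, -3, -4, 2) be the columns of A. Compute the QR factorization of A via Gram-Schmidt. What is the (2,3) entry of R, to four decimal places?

r_{23} = 3.4017

c_1 = (-3, 3, 1, -4); ‖c_1‖ = 5.9161, so e_1 = (-0.5071, 0.5071, 0.1690, -0.6761).
e_1·c_2 = (-0.5071)·0 + 0.5071·0 + 0.1690·(-2) + (-0.6761)·2 = -1.6903.
u_2 = c_2 + 1.6903·e_1 = (-0.8571, 0.8571, -1.7143, 0.8571).
‖u_2‖ = 2.2678, so e_2 = (-0.3780, 0.3780, -0.7559, 0.3780).
r_{23} = e_2·c_3 = 3.4017.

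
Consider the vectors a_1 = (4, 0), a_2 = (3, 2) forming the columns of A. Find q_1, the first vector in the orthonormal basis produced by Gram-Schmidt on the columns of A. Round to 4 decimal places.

a_1 = (4, 0); ‖a_1‖ = 4.0000, so q_1 = (1.0000, 0.0000).

q_1 = (1.0000, 0.0000)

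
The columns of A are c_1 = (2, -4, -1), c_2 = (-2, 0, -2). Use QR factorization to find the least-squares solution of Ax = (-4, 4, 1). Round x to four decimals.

x = (-1.1463, 0.4634)

c_1 = (2, -4, -1); ‖c_1‖ = 4.5826, so e_1 = (0.4364, -0.8729, -0.2182).
e_1·c_2 = 0.4364·(-2) + (-0.8729)·0 + (-0.2182)·(-2) = -0.4364.
u_2 = c_2 + 0.4364·e_1 = (-1.8095, -0.3810, -2.0952).
‖u_2‖ = 2.7946, so e_2 = (-0.6475, -0.1363, -0.7498).
Qᵀb = (-5.4554, 1.2950).
Back-substitute: x_2 = 1.2950/2.7946 = 0.4634.
x_1 = (-5.4554 + 0.4364·0.4634)/4.5826 = -1.1463.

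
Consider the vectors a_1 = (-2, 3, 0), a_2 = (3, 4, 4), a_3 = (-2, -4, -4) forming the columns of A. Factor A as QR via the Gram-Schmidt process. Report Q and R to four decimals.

Q = [[-0.5547, 0.6345, 0.5383], [0.8321, 0.4230, 0.3588], [0.0000, 0.6469, -0.7626]], R = [[3.6056, 1.6641, -2.2188], [0.0000, 6.1831, -5.5486], [0.0000, 0.0000, 0.5383]]

a_1 = (-2, 3, 0); ‖a_1‖ = 3.6056, so q_1 = (-0.5547, 0.8321, 0.0000).
q_1·a_2 = (-0.5547)·3 + 0.8321·4 + 0.0000·4 = 1.6641.
u_2 = a_2 − 1.6641·q_1 = (3.9231, 2.6154, 4.0000).
‖u_2‖ = 6.1831, so q_2 = (0.6345, 0.4230, 0.6469).
q_1·a_3 = (-0.5547)·(-2) + 0.8321·(-4) + 0.0000·(-4) = -2.2188; q_2·a_3 = 0.6345·(-2) + 0.4230·(-4) + 0.6469·(-4) = -5.5486.
u_3 = a_3 + 2.2188·q_1 + 5.5486·q_2 = (0.2897, 0.1932, -0.4105).
‖u_3‖ = 0.5383, so q_3 = (0.5383, 0.3588, -0.7626).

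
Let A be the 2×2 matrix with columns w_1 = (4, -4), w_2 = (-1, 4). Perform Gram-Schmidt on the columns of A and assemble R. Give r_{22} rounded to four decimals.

r_{22} = 2.1213

w_1 = (4, -4); ‖w_1‖ = 5.6569, so e_1 = (0.7071, -0.7071).
e_1·w_2 = 0.7071·(-1) + (-0.7071)·4 = -3.5355.
u_2 = w_2 + 3.5355·e_1 = (1.5000, 1.5000).
r_{22} = ‖u_2‖ = 2.1213.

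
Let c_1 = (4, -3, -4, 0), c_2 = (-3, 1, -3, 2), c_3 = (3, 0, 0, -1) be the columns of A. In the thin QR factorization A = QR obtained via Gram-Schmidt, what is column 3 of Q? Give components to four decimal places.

c_1 = (4, -3, -4, 0); ‖c_1‖ = 6.4031, so q_1 = (0.6247, -0.4685, -0.6247, 0.0000).
q_1·c_2 = 0.6247·(-3) + (-0.4685)·1 + (-0.6247)·(-3) + 0.0000·2 = -0.4685.
u_2 = c_2 + 0.4685·q_1 = (-2.7073, 0.7805, -3.2927, 2.0000).
‖u_2‖ = 4.7729, so q_2 = (-0.5672, 0.1635, -0.6899, 0.4190).
q_1·c_3 = 0.6247·3 + (-0.4685)·0 + (-0.6247)·0 + 0.0000·(-1) = 1.8741; q_2·c_3 = (-0.5672)·3 + 0.1635·0 + (-0.6899)·0 + 0.4190·(-1) = -2.1207.
u_3 = c_3 − 1.8741·q_1 + 2.1207·q_2 = (0.6263, 1.2248, -0.2923, -0.1113).
‖u_3‖ = 1.4108, so q_3 = (0.4440, 0.8682, -0.2072, -0.0789).

q_3 = (0.4440, 0.8682, -0.2072, -0.0789)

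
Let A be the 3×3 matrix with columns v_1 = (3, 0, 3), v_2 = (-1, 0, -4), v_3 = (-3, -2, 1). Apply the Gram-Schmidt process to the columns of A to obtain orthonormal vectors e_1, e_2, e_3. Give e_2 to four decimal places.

e_2 = (0.7071, 0.0000, -0.7071)

e_1 = v_1/‖v_1‖ = (3, 0, 3)/4.2426 = (0.7071, 0.0000, 0.7071).
r_{12} = e_1·v_2 = -3.5355.
u_2 = v_2 + 3.5355·e_1 = (1.5000, 0.0000, -1.5000).
‖u_2‖ = 2.1213, so e_2 = (0.7071, 0.0000, -0.7071).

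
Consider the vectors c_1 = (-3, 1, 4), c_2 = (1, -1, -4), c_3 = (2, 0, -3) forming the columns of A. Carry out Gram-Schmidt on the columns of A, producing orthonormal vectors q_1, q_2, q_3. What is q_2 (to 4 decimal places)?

q_2 = (-0.8086, -0.1427, -0.5708)

q_1 = c_1/‖c_1‖ = (-3, 1, 4)/5.0990 = (-0.5883, 0.1961, 0.7845).
r_{12} = q_1·c_2 = -3.9223.
u_2 = c_2 + 3.9223·q_1 = (-1.3077, -0.2308, -0.9231).
‖u_2‖ = 1.6172, so q_2 = (-0.8086, -0.1427, -0.5708).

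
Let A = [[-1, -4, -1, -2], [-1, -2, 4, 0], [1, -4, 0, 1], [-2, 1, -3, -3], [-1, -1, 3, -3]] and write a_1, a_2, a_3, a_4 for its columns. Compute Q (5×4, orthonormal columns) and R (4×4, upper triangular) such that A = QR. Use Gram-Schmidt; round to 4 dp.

Q = [[-0.3536, -0.6296, -0.3556, -0.0363], [-0.3536, -0.3047, 0.6161, 0.6216], [0.3536, -0.6703, -0.1915, -0.0643], [-0.7071, 0.2031, -0.4694, 0.0638], [-0.3536, -0.1422, 0.4868, -0.7772]], R = [[2.8284, 0.3536, 0.0000, 4.2426], [0.0000, 6.1543, -1.6249, 0.4062], [0.0000, 0.0000, 5.6886, 0.4676], [0.0000, 0.0000, 0.0000, 2.1486]]

q_1 = a_1/‖a_1‖ = (-1, -1, 1, -2, -1)/2.8284 = (-0.3536, -0.3536, 0.3536, -0.7071, -0.3536).
r_{12} = q_1·a_2 = 0.3536.
u_2 = a_2 − 0.3536·q_1 = (-3.8750, -1.8750, -4.1250, 1.2500, -0.8750).
‖u_2‖ = 6.1543, so q_2 = (-0.6296, -0.3047, -0.6703, 0.2031, -0.1422).
r_{13} = q_1·a_3 = 0.0000; r_{23} = q_2·a_3 = -1.6249.
u_3 = a_3 + 0.0000·q_1 + 1.6249·q_2 = (-2.0231, 3.5050, -1.0891, -2.6700, 2.7690).
‖u_3‖ = 5.6886, so q_3 = (-0.3556, 0.6161, -0.1915, -0.4694, 0.4868).
r_{14} = q_1·a_4 = 4.2426; r_{24} = q_2·a_4 = 0.4062; r_{34} = q_3·a_4 = 0.4676.
u_4 = a_4 − 4.2426·q_1 − 0.4062·q_2 − 0.4676·q_3 = (-0.0779, 1.3356, -0.1382, 0.1370, -1.6699).
‖u_4‖ = 2.1486, so q_4 = (-0.0363, 0.6216, -0.0643, 0.0638, -0.7772).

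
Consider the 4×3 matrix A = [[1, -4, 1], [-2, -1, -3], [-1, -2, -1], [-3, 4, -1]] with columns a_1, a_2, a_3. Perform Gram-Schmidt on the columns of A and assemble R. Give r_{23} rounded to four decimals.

a_1 = (1, -2, -1, -3); ‖a_1‖ = 3.8730, so q_1 = (0.2582, -0.5164, -0.2582, -0.7746).
q_1·a_2 = 0.2582·(-4) + (-0.5164)·(-1) + (-0.2582)·(-2) + (-0.7746)·4 = -3.0984.
u_2 = a_2 + 3.0984·q_1 = (-3.2000, -2.6000, -2.8000, 1.6000).
‖u_2‖ = 5.2345, so q_2 = (-0.6113, -0.4967, -0.5349, 0.3057).
r_{23} = q_2·a_3 = 1.1080.

r_{23} = 1.1080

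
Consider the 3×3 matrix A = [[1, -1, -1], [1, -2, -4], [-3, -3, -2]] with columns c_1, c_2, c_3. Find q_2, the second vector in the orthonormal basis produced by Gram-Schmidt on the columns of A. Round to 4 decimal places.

q_1 = c_1/‖c_1‖ = (1, 1, -3)/3.3166 = (0.3015, 0.3015, -0.9045).
r_{12} = q_1·c_2 = 1.8091.
u_2 = c_2 − 1.8091·q_1 = (-1.5455, -2.5455, -1.3636).
‖u_2‖ = 3.2753, so q_2 = (-0.4719, -0.7772, -0.4163).

q_2 = (-0.4719, -0.7772, -0.4163)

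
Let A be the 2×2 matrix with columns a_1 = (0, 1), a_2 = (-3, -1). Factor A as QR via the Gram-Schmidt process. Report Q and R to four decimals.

Q = [[0.0000, -1.0000], [1.0000, 0.0000]], R = [[1.0000, -1.0000], [0.0000, 3.0000]]

a_1 = (0, 1); ‖a_1‖ = 1.0000, so e_1 = (0.0000, 1.0000).
e_1·a_2 = 0.0000·(-3) + 1.0000·(-1) = -1.0000.
u_2 = a_2 + 1.0000·e_1 = (-3.0000, 0.0000).
‖u_2‖ = 3.0000, so e_2 = (-1.0000, 0.0000).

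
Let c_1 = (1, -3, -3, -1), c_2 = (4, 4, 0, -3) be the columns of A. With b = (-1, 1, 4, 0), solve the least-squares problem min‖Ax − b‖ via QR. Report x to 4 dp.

c_1 = (1, -3, -3, -1); ‖c_1‖ = 4.4721, so q_1 = (0.2236, -0.6708, -0.6708, -0.2236).
q_1·c_2 = 0.2236·4 + (-0.6708)·4 + (-0.6708)·0 + (-0.2236)·(-3) = -1.1180.
u_2 = c_2 + 1.1180·q_1 = (4.2500, 3.2500, -0.7500, -3.2500).
‖u_2‖ = 6.3048, so q_2 = (0.6741, 0.5155, -0.1190, -0.5155).
Qᵀb = (-3.5777, -0.6344).
Back-substitute: x_2 = -0.6344/6.3048 = -0.1006.
x_1 = (-3.5777 + 1.1180·(-0.1006))/4.4721 = -0.8252.

x = (-0.8252, -0.1006)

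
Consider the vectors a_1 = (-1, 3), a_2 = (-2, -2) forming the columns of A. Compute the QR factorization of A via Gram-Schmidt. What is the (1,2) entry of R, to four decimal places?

r_{12} = -1.2649

a_1 = (-1, 3); ‖a_1‖ = 3.1623, so q_1 = (-0.3162, 0.9487).
r_{12} = q_1·a_2 = -1.2649.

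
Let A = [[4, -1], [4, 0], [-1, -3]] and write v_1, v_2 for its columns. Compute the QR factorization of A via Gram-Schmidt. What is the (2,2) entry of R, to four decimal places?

r_{22} = 3.1575

q_1 = v_1/‖v_1‖ = (4, 4, -1)/5.7446 = (0.6963, 0.6963, -0.1741).
r_{12} = q_1·v_2 = -0.1741.
u_2 = v_2 + 0.1741·q_1 = (-0.8788, 0.1212, -3.0303).
r_{22} = ‖u_2‖ = 3.1575.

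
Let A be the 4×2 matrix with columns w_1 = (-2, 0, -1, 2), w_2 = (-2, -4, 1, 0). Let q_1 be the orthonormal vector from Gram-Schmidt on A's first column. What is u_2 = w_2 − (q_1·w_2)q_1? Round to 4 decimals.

w_1 = (-2, 0, -1, 2); ‖w_1‖ = 3.0000, so q_1 = (-0.6667, 0.0000, -0.3333, 0.6667).
q_1·w_2 = (-0.6667)·(-2) + 0.0000·(-4) + (-0.3333)·1 + 0.6667·0 = 1.0000.
u_2 = w_2 − 1.0000·q_1 = (-1.3333, -4.0000, 1.3333, -0.6667).

u_2 = (-1.3333, -4.0000, 1.3333, -0.6667)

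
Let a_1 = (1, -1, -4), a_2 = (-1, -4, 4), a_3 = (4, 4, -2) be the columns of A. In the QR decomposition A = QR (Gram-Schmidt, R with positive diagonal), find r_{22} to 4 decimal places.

a_1 = (1, -1, -4); ‖a_1‖ = 4.2426, so q_1 = (0.2357, -0.2357, -0.9428).
q_1·a_2 = 0.2357·(-1) + (-0.2357)·(-4) + (-0.9428)·4 = -3.0641.
u_2 = a_2 + 3.0641·q_1 = (-0.2778, -4.7222, 1.1111).
r_{22} = ‖u_2‖ = 4.8591.

r_{22} = 4.8591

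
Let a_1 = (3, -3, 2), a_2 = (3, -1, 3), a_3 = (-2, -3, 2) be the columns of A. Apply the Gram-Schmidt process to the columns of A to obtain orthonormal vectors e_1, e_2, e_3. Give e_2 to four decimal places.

e_2 = (0.2639, 0.7037, 0.6597)

a_1 = (3, -3, 2); ‖a_1‖ = 4.6904, so e_1 = (0.6396, -0.6396, 0.4264).
e_1·a_2 = 0.6396·3 + (-0.6396)·(-1) + 0.4264·3 = 3.8376.
u_2 = a_2 − 3.8376·e_1 = (0.5455, 1.4545, 1.3636).
‖u_2‖ = 2.0671, so e_2 = (0.2639, 0.7037, 0.6597).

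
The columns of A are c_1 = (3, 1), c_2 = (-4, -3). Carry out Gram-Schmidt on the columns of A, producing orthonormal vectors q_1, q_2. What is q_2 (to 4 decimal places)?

c_1 = (3, 1); ‖c_1‖ = 3.1623, so q_1 = (0.9487, 0.3162).
q_1·c_2 = 0.9487·(-4) + 0.3162·(-3) = -4.7434.
u_2 = c_2 + 4.7434·q_1 = (0.5000, -1.5000).
‖u_2‖ = 1.5811, so q_2 = (0.3162, -0.9487).

q_2 = (0.3162, -0.9487)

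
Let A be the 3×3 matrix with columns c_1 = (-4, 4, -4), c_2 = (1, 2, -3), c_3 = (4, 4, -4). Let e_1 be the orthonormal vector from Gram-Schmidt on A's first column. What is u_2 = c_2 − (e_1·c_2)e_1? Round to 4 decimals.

u_2 = (2.3333, 0.6667, -1.6667)

e_1 = c_1/‖c_1‖ = (-4, 4, -4)/6.9282 = (-0.5774, 0.5774, -0.5774).
r_{12} = e_1·c_2 = 2.3094.
u_2 = c_2 − 2.3094·e_1 = (2.3333, 0.6667, -1.6667).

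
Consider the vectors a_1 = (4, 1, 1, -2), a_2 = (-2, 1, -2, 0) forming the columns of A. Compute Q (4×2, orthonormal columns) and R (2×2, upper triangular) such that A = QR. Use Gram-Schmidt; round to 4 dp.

Q = [[0.8528, -0.1577], [0.2132, 0.6110], [0.2132, -0.6899], [-0.4264, -0.3548]], R = [[4.6904, -1.9188], [0.0000, 2.3061]]

a_1 = (4, 1, 1, -2); ‖a_1‖ = 4.6904, so q_1 = (0.8528, 0.2132, 0.2132, -0.4264).
q_1·a_2 = 0.8528·(-2) + 0.2132·1 + 0.2132·(-2) + (-0.4264)·0 = -1.9188.
u_2 = a_2 + 1.9188·q_1 = (-0.3636, 1.4091, -1.5909, -0.8182).
‖u_2‖ = 2.3061, so q_2 = (-0.1577, 0.6110, -0.6899, -0.3548).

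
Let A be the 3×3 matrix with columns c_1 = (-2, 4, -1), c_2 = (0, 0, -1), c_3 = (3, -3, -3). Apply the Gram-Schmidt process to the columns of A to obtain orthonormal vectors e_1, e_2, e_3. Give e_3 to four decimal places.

c_1 = (-2, 4, -1); ‖c_1‖ = 4.5826, so e_1 = (-0.4364, 0.8729, -0.2182).
e_1·c_2 = (-0.4364)·0 + 0.8729·0 + (-0.2182)·(-1) = 0.2182.
u_2 = c_2 − 0.2182·e_1 = (0.0952, -0.1905, -0.9524).
‖u_2‖ = 0.9759, so e_2 = (0.0976, -0.1952, -0.9759).
e_1·c_3 = (-0.4364)·3 + 0.8729·(-3) + (-0.2182)·(-3) = -3.2733; e_2·c_3 = 0.0976·3 + (-0.1952)·(-3) + (-0.9759)·(-3) = 3.8060.
u_3 = c_3 + 3.2733·e_1 − 3.8060·e_2 = (1.2000, 0.6000, 0.0000).
‖u_3‖ = 1.3416, so e_3 = (0.8944, 0.4472, 0.0000).

e_3 = (0.8944, 0.4472, 0.0000)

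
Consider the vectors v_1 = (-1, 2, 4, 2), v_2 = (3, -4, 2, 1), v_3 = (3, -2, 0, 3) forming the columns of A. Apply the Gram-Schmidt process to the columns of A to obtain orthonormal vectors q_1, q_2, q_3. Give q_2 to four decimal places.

v_1 = (-1, 2, 4, 2); ‖v_1‖ = 5.0000, so q_1 = (-0.2000, 0.4000, 0.8000, 0.4000).
q_1·v_2 = (-0.2000)·3 + 0.4000·(-4) + 0.8000·2 + 0.4000·1 = -0.2000.
u_2 = v_2 + 0.2000·q_1 = (2.9600, -3.9200, 2.1600, 1.0800).
‖u_2‖ = 5.4736, so q_2 = (0.5408, -0.7162, 0.3946, 0.1973).

q_2 = (0.5408, -0.7162, 0.3946, 0.1973)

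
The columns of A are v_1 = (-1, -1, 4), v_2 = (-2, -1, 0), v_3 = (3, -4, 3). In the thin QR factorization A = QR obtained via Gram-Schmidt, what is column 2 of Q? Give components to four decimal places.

q_2 = (-0.8642, -0.3928, -0.3143)

v_1 = (-1, -1, 4); ‖v_1‖ = 4.2426, so q_1 = (-0.2357, -0.2357, 0.9428).
q_1·v_2 = (-0.2357)·(-2) + (-0.2357)·(-1) + 0.9428·0 = 0.7071.
u_2 = v_2 − 0.7071·q_1 = (-1.8333, -0.8333, -0.6667).
‖u_2‖ = 2.1213, so q_2 = (-0.8642, -0.3928, -0.3143).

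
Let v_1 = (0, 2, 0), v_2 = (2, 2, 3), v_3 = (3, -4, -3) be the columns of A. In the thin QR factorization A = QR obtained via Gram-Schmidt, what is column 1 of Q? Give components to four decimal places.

v_1 = (0, 2, 0); ‖v_1‖ = 2.0000, so q_1 = (0.0000, 1.0000, 0.0000).

q_1 = (0.0000, 1.0000, 0.0000)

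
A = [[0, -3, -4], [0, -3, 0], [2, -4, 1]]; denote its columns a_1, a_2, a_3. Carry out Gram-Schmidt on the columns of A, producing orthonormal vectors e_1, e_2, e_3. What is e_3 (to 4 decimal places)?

e_3 = (-0.7071, 0.7071, 0.0000)

a_1 = (0, 0, 2); ‖a_1‖ = 2.0000, so e_1 = (0.0000, 0.0000, 1.0000).
e_1·a_2 = 0.0000·(-3) + 0.0000·(-3) + 1.0000·(-4) = -4.0000.
u_2 = a_2 + 4.0000·e_1 = (-3.0000, -3.0000, 0.0000).
‖u_2‖ = 4.2426, so e_2 = (-0.7071, -0.7071, 0.0000).
e_1·a_3 = 0.0000·(-4) + 0.0000·0 + 1.0000·1 = 1.0000; e_2·a_3 = (-0.7071)·(-4) + (-0.7071)·0 + 0.0000·1 = 2.8284.
u_3 = a_3 − 1.0000·e_1 − 2.8284·e_2 = (-2.0000, 2.0000, 0.0000).
‖u_3‖ = 2.8284, so e_3 = (-0.7071, 0.7071, 0.0000).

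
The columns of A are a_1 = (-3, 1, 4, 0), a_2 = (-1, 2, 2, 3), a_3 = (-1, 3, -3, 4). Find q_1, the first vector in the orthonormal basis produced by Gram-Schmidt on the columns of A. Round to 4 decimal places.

q_1 = (-0.5883, 0.1961, 0.7845, 0.0000)

a_1 = (-3, 1, 4, 0); ‖a_1‖ = 5.0990, so q_1 = (-0.5883, 0.1961, 0.7845, 0.0000).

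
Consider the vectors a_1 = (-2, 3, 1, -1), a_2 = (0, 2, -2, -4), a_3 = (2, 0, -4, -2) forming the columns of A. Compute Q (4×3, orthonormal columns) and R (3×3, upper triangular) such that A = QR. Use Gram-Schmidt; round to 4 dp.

a_1 = (-2, 3, 1, -1); ‖a_1‖ = 3.8730, so e_1 = (-0.5164, 0.7746, 0.2582, -0.2582).
e_1·a_2 = (-0.5164)·0 + 0.7746·2 + 0.2582·(-2) + (-0.2582)·(-4) = 2.0656.
u_2 = a_2 − 2.0656·e_1 = (1.0667, 0.4000, -2.5333, -3.4667).
‖u_2‖ = 4.4422, so e_2 = (0.2401, 0.0900, -0.5703, -0.7804).
e_1·a_3 = (-0.5164)·2 + 0.7746·0 + 0.2582·(-4) + (-0.2582)·(-2) = -1.5492; e_2·a_3 = 0.2401·2 + 0.0900·0 + (-0.5703)·(-4) + (-0.7804)·(-2) = 4.3222.
u_3 = a_3 + 1.5492·e_1 − 4.3222·e_2 = (0.1622, 0.8108, -1.1351, 0.9730).
‖u_3‖ = 1.7085, so e_3 = (0.0949, 0.4746, -0.6644, 0.5695).

Q = [[-0.5164, 0.2401, 0.0949], [0.7746, 0.0900, 0.4746], [0.2582, -0.5703, -0.6644], [-0.2582, -0.7804, 0.5695]], R = [[3.8730, 2.0656, -1.5492], [0.0000, 4.4422, 4.3222], [0.0000, 0.0000, 1.7085]]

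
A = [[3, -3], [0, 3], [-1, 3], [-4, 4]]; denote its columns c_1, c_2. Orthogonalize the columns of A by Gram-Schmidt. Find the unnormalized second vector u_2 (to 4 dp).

c_1 = (3, 0, -1, -4); ‖c_1‖ = 5.0990, so e_1 = (0.5883, 0.0000, -0.1961, -0.7845).
e_1·c_2 = 0.5883·(-3) + 0.0000·3 + (-0.1961)·3 + (-0.7845)·4 = -5.4913.
u_2 = c_2 + 5.4913·e_1 = (0.2308, 3.0000, 1.9231, -0.3077).

u_2 = (0.2308, 3.0000, 1.9231, -0.3077)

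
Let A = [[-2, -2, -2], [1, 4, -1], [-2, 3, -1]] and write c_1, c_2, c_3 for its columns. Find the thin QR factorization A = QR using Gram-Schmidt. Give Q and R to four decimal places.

c_1 = (-2, 1, -2); ‖c_1‖ = 3.0000, so q_1 = (-0.6667, 0.3333, -0.6667).
q_1·c_2 = (-0.6667)·(-2) + 0.3333·4 + (-0.6667)·3 = 0.6667.
u_2 = c_2 − 0.6667·q_1 = (-1.5556, 3.7778, 3.4444).
‖u_2‖ = 5.3437, so q_2 = (-0.2911, 0.7070, 0.6446).
q_1·c_3 = (-0.6667)·(-2) + 0.3333·(-1) + (-0.6667)·(-1) = 1.6667; q_2·c_3 = (-0.2911)·(-2) + 0.7070·(-1) + 0.6446·(-1) = -0.7693.
u_3 = c_3 − 1.6667·q_1 + 0.7693·q_2 = (-1.1128, -1.0117, 0.6070).
‖u_3‖ = 1.6218, so q_3 = (-0.6862, -0.6238, 0.3743).

Q = [[-0.6667, -0.2911, -0.6862], [0.3333, 0.7070, -0.6238], [-0.6667, 0.6446, 0.3743]], R = [[3.0000, 0.6667, 1.6667], [0.0000, 5.3437, -0.7693], [0.0000, 0.0000, 1.6218]]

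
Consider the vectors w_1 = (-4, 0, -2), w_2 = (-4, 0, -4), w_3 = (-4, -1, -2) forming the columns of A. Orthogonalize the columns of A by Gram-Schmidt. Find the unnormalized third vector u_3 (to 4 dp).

e_1 = w_1/‖w_1‖ = (-4, 0, -2)/4.4721 = (-0.8944, 0.0000, -0.4472).
r_{12} = e_1·w_2 = 5.3666.
u_2 = w_2 − 5.3666·e_1 = (0.8000, 0.0000, -1.6000).
‖u_2‖ = 1.7889, so e_2 = (0.4472, 0.0000, -0.8944).
r_{13} = e_1·w_3 = 4.4721; r_{23} = e_2·w_3 = 0.0000.
u_3 = w_3 − 4.4721·e_1 − 0.0000·e_2 = (0.0000, -1.0000, 0.0000).

u_3 = (0.0000, -1.0000, 0.0000)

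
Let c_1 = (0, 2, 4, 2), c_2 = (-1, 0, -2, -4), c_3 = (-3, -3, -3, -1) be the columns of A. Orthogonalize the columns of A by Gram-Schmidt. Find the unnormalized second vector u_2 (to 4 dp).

c_1 = (0, 2, 4, 2); ‖c_1‖ = 4.8990, so e_1 = (0.0000, 0.4082, 0.8165, 0.4082).
e_1·c_2 = 0.0000·(-1) + 0.4082·0 + 0.8165·(-2) + 0.4082·(-4) = -3.2660.
u_2 = c_2 + 3.2660·e_1 = (-1.0000, 1.3333, 0.6667, -2.6667).

u_2 = (-1.0000, 1.3333, 0.6667, -2.6667)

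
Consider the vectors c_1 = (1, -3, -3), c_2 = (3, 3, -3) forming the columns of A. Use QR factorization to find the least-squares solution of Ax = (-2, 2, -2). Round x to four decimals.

q_1 = c_1/‖c_1‖ = (1, -3, -3)/4.3589 = (0.2294, -0.6882, -0.6882).
r_{12} = q_1·c_2 = 0.6882.
u_2 = c_2 − 0.6882·q_1 = (2.8421, 3.4737, -2.5263).
‖u_2‖ = 5.1504, so q_2 = (0.5518, 0.6745, -0.4905).
Qᵀb = (-0.4588, 1.2263).
Back-substitute: x_2 = 1.2263/5.1504 = 0.2381.
x_1 = (-0.4588 − 0.6882·0.2381)/4.3589 = -0.1429.

x = (-0.1429, 0.2381)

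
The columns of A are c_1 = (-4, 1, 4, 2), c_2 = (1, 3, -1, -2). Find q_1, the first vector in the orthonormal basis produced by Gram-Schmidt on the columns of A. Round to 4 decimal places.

q_1 = (-0.6576, 0.1644, 0.6576, 0.3288)

c_1 = (-4, 1, 4, 2); ‖c_1‖ = 6.0828, so q_1 = (-0.6576, 0.1644, 0.6576, 0.3288).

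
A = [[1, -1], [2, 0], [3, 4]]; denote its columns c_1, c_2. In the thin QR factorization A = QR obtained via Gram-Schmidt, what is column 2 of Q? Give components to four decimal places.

e_2 = (-0.6177, -0.5436, 0.5683)

e_1 = c_1/‖c_1‖ = (1, 2, 3)/3.7417 = (0.2673, 0.5345, 0.8018).
r_{12} = e_1·c_2 = 2.9399.
u_2 = c_2 − 2.9399·e_1 = (-1.7857, -1.5714, 1.6429).
‖u_2‖ = 2.8909, so e_2 = (-0.6177, -0.5436, 0.5683).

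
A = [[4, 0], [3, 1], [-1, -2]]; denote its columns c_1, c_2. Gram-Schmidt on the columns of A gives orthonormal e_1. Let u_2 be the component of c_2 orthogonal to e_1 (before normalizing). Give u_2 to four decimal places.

u_2 = (-0.7692, 0.4231, -1.8077)

c_1 = (4, 3, -1); ‖c_1‖ = 5.0990, so e_1 = (0.7845, 0.5883, -0.1961).
e_1·c_2 = 0.7845·0 + 0.5883·1 + (-0.1961)·(-2) = 0.9806.
u_2 = c_2 − 0.9806·e_1 = (-0.7692, 0.4231, -1.8077).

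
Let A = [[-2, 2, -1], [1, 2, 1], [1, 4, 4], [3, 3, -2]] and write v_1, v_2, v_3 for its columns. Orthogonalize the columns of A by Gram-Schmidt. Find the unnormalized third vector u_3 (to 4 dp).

v_1 = (-2, 1, 1, 3); ‖v_1‖ = 3.8730, so e_1 = (-0.5164, 0.2582, 0.2582, 0.7746).
e_1·v_2 = (-0.5164)·2 + 0.2582·2 + 0.2582·4 + 0.7746·3 = 2.8402.
u_2 = v_2 − 2.8402·e_1 = (3.4667, 1.2667, 3.2667, 0.8000).
‖u_2‖ = 4.9933, so e_2 = (0.6943, 0.2537, 0.6542, 0.1602).
e_1·v_3 = (-0.5164)·(-1) + 0.2582·1 + 0.2582·4 + 0.7746·(-2) = 0.2582; e_2·v_3 = 0.6943·(-1) + 0.2537·1 + 0.6542·4 + 0.1602·(-2) = 1.8558.
u_3 = v_3 − 0.2582·e_1 − 1.8558·e_2 = (-2.1551, 0.4626, 2.7193, -2.4973).

u_3 = (-2.1551, 0.4626, 2.7193, -2.4973)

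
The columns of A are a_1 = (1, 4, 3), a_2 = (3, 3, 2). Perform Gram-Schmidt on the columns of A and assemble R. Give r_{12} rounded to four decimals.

r_{12} = 4.1184

e_1 = a_1/‖a_1‖ = (1, 4, 3)/5.0990 = (0.1961, 0.7845, 0.5883).
r_{12} = e_1·a_2 = 4.1184.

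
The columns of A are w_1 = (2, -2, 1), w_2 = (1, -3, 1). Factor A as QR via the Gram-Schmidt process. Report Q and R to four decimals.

Q = [[0.6667, -0.7071], [-0.6667, -0.7071], [0.3333, 0.0000]], R = [[3.0000, 3.0000], [0.0000, 1.4142]]

w_1 = (2, -2, 1); ‖w_1‖ = 3.0000, so e_1 = (0.6667, -0.6667, 0.3333).
e_1·w_2 = 0.6667·1 + (-0.6667)·(-3) + 0.3333·1 = 3.0000.
u_2 = w_2 − 3.0000·e_1 = (-1.0000, -1.0000, 0.0000).
‖u_2‖ = 1.4142, so e_2 = (-0.7071, -0.7071, 0.0000).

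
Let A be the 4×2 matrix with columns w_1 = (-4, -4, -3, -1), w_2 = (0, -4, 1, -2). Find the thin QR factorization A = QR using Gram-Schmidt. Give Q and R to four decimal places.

e_1 = w_1/‖w_1‖ = (-4, -4, -3, -1)/6.4807 = (-0.6172, -0.6172, -0.4629, -0.1543).
r_{12} = e_1·w_2 = 2.3146.
u_2 = w_2 − 2.3146·e_1 = (1.4286, -2.5714, 2.0714, -1.6429).
‖u_2‖ = 3.9551, so e_2 = (0.3612, -0.6502, 0.5237, -0.4154).

Q = [[-0.6172, 0.3612], [-0.6172, -0.6502], [-0.4629, 0.5237], [-0.1543, -0.4154]], R = [[6.4807, 2.3146], [0.0000, 3.9551]]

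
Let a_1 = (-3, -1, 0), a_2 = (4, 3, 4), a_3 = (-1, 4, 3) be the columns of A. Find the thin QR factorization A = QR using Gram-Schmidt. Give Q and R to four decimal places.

q_1 = a_1/‖a_1‖ = (-3, -1, 0)/3.1623 = (-0.9487, -0.3162, 0.0000).
r_{12} = q_1·a_2 = -4.7434.
u_2 = a_2 + 4.7434·q_1 = (-0.5000, 1.5000, 4.0000).
‖u_2‖ = 4.3012, so q_2 = (-0.1162, 0.3487, 0.9300).
r_{13} = q_1·a_3 = -0.3162; r_{23} = q_2·a_3 = 4.3012.
u_3 = a_3 + 0.3162·q_1 − 4.3012·q_2 = (-0.8000, 2.4000, -1.0000).
‖u_3‖ = 2.7203, so q_3 = (-0.2941, 0.8823, -0.3676).

Q = [[-0.9487, -0.1162, -0.2941], [-0.3162, 0.3487, 0.8823], [0.0000, 0.9300, -0.3676]], R = [[3.1623, -4.7434, -0.3162], [0.0000, 4.3012, 4.3012], [0.0000, 0.0000, 2.7203]]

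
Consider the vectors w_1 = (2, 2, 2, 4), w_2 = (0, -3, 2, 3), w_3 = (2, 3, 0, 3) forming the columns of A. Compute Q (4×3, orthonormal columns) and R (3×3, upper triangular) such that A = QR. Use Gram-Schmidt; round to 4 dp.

Q = [[0.3780, -0.1664, 0.1062], [0.3780, -0.8652, -0.1327], [0.3780, 0.2995, -0.8760], [0.7559, 0.3661, 0.4513]], R = [[5.2915, 1.8898, 4.1576], [0.0000, 4.2929, -1.8303], [0.0000, 0.0000, 1.1681]]

w_1 = (2, 2, 2, 4); ‖w_1‖ = 5.2915, so q_1 = (0.3780, 0.3780, 0.3780, 0.7559).
q_1·w_2 = 0.3780·0 + 0.3780·(-3) + 0.3780·2 + 0.7559·3 = 1.8898.
u_2 = w_2 − 1.8898·q_1 = (-0.7143, -3.7143, 1.2857, 1.5714).
‖u_2‖ = 4.2929, so q_2 = (-0.1664, -0.8652, 0.2995, 0.3661).
q_1·w_3 = 0.3780·2 + 0.3780·3 + 0.3780·0 + 0.7559·3 = 4.1576; q_2·w_3 = (-0.1664)·2 + (-0.8652)·3 + 0.2995·0 + 0.3661·3 = -1.8303.
u_3 = w_3 − 4.1576·q_1 + 1.8303·q_2 = (0.1240, -0.1550, -1.0233, 0.5271).
‖u_3‖ = 1.1681, so q_3 = (0.1062, -0.1327, -0.8760, 0.4513).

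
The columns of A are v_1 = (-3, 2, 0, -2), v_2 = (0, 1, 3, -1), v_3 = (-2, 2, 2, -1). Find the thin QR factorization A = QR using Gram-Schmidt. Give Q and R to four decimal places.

Q = [[-0.7276, 0.2226, -0.3679], [0.4851, 0.1669, 0.3066], [0.0000, 0.9459, 0.1839], [-0.4851, -0.1669, 0.8584]], R = [[4.1231, 0.9701, 2.9104], [0.0000, 3.1716, 1.9475], [0.0000, 0.0000, 0.8584]]

v_1 = (-3, 2, 0, -2); ‖v_1‖ = 4.1231, so e_1 = (-0.7276, 0.4851, 0.0000, -0.4851).
e_1·v_2 = (-0.7276)·0 + 0.4851·1 + 0.0000·3 + (-0.4851)·(-1) = 0.9701.
u_2 = v_2 − 0.9701·e_1 = (0.7059, 0.5294, 3.0000, -0.5294).
‖u_2‖ = 3.1716, so e_2 = (0.2226, 0.1669, 0.9459, -0.1669).
e_1·v_3 = (-0.7276)·(-2) + 0.4851·2 + 0.0000·2 + (-0.4851)·(-1) = 2.9104; e_2·v_3 = 0.2226·(-2) + 0.1669·2 + 0.9459·2 + (-0.1669)·(-1) = 1.9475.
u_3 = v_3 − 2.9104·e_1 − 1.9475·e_2 = (-0.3158, 0.2632, 0.1579, 0.7368).
‖u_3‖ = 0.8584, so e_3 = (-0.3679, 0.3066, 0.1839, 0.8584).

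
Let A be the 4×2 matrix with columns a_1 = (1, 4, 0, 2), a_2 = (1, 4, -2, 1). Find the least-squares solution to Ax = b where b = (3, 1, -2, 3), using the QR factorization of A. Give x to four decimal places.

x = (0.1980, 0.4653)

e_1 = a_1/‖a_1‖ = (1, 4, 0, 2)/4.5826 = (0.2182, 0.8729, 0.0000, 0.4364).
r_{12} = e_1·a_2 = 4.1461.
u_2 = a_2 − 4.1461·e_1 = (0.0952, 0.3810, -2.0000, -0.8095).
‖u_2‖ = 2.1931, so e_2 = (0.0434, 0.1737, -0.9120, -0.3691).
Qᵀb = (2.8368, 1.0205).
Back-substitute: x_2 = 1.0205/2.1931 = 0.4653.
x_1 = (2.8368 − 4.1461·0.4653)/4.5826 = 0.1980.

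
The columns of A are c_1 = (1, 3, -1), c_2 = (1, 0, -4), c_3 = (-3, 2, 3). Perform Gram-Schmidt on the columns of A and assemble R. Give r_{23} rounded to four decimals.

c_1 = (1, 3, -1); ‖c_1‖ = 3.3166, so e_1 = (0.3015, 0.9045, -0.3015).
e_1·c_2 = 0.3015·1 + 0.9045·0 + (-0.3015)·(-4) = 1.5076.
u_2 = c_2 − 1.5076·e_1 = (0.5455, -1.3636, -3.5455).
‖u_2‖ = 3.8376, so e_2 = (0.1421, -0.3553, -0.9239).
r_{23} = e_2·c_3 = -3.9087.

r_{23} = -3.9087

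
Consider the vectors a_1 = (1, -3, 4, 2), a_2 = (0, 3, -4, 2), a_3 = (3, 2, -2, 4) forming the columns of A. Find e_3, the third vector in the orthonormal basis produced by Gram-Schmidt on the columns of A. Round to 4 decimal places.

e_3 = (0.9501, 0.2000, 0.0313, -0.2375)

e_1 = a_1/‖a_1‖ = (1, -3, 4, 2)/5.4772 = (0.1826, -0.5477, 0.7303, 0.3651).
r_{12} = e_1·a_2 = -3.8341.
u_2 = a_2 + 3.8341·e_1 = (0.7000, 0.9000, -1.2000, 3.4000).
‖u_2‖ = 3.7815, so e_2 = (0.1851, 0.2380, -0.3173, 0.8991).
r_{13} = e_1·a_3 = -0.5477; r_{23} = e_2·a_3 = 5.2624.
u_3 = a_3 + 0.5477·e_1 − 5.2624·e_2 = (2.1259, 0.4476, 0.0699, -0.5315).
‖u_3‖ = 2.2376, so e_3 = (0.9501, 0.2000, 0.0313, -0.2375).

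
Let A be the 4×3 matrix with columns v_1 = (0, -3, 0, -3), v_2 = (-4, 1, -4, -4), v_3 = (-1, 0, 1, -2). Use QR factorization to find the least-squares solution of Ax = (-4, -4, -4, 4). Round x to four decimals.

x = (0.6187, 0.5752, -2.7190)

v_1 = (0, -3, 0, -3); ‖v_1‖ = 4.2426, so e_1 = (0.0000, -0.7071, 0.0000, -0.7071).
e_1·v_2 = 0.0000·(-4) + (-0.7071)·1 + 0.0000·(-4) + (-0.7071)·(-4) = 2.1213.
u_2 = v_2 − 2.1213·e_1 = (-4.0000, 2.5000, -4.0000, -2.5000).
‖u_2‖ = 6.6708, so e_2 = (-0.5996, 0.3748, -0.5996, -0.3748).
e_1·v_3 = 0.0000·(-1) + (-0.7071)·0 + 0.0000·1 + (-0.7071)·(-2) = 1.4142; e_2·v_3 = (-0.5996)·(-1) + 0.3748·0 + (-0.5996)·1 + (-0.3748)·(-2) = 0.7495.
u_3 = v_3 − 1.4142·e_1 − 0.7495·e_2 = (-0.5506, 0.7191, 1.4494, -0.7191).
‖u_3‖ = 1.8542, so e_3 = (-0.2969, 0.3878, 0.7817, -0.3878).
Qᵀb = (0.0000, 1.7989, -5.0416).
Back-substitute: x_3 = -5.0416/1.8542 = -2.7190.
x_2 = (1.7989 − 0.7495·(-2.7190))/6.6708 = 0.5752.
x_1 = (0.0000 − 2.1213·0.5752 − 1.4142·(-2.7190))/4.2426 = 0.6187.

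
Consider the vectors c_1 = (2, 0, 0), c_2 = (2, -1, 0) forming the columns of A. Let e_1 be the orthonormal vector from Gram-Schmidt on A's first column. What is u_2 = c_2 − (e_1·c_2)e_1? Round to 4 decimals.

u_2 = (0.0000, -1.0000, 0.0000)

c_1 = (2, 0, 0); ‖c_1‖ = 2.0000, so e_1 = (1.0000, 0.0000, 0.0000).
e_1·c_2 = 1.0000·2 + 0.0000·(-1) + 0.0000·0 = 2.0000.
u_2 = c_2 − 2.0000·e_1 = (0.0000, -1.0000, 0.0000).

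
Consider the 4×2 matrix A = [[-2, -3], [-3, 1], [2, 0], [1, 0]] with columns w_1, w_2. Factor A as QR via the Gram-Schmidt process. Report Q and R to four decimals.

Q = [[-0.4714, -0.8652], [-0.7071, 0.4867], [0.4714, -0.1081], [0.2357, -0.0541]], R = [[4.2426, 0.7071], [0.0000, 3.0822]]

q_1 = w_1/‖w_1‖ = (-2, -3, 2, 1)/4.2426 = (-0.4714, -0.7071, 0.4714, 0.2357).
r_{12} = q_1·w_2 = 0.7071.
u_2 = w_2 − 0.7071·q_1 = (-2.6667, 1.5000, -0.3333, -0.1667).
‖u_2‖ = 3.0822, so q_2 = (-0.8652, 0.4867, -0.1081, -0.0541).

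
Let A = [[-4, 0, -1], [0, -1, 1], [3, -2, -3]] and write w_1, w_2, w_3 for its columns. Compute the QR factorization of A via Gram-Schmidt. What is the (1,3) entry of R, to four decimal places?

e_1 = w_1/‖w_1‖ = (-4, 0, 3)/5.0000 = (-0.8000, 0.0000, 0.6000).
r_{13} = e_1·w_3 = -1.0000.

r_{13} = -1.0000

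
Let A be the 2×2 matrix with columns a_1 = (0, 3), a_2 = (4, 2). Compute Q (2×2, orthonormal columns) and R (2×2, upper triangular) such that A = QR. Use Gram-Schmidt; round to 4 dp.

q_1 = a_1/‖a_1‖ = (0, 3)/3.0000 = (0.0000, 1.0000).
r_{12} = q_1·a_2 = 2.0000.
u_2 = a_2 − 2.0000·q_1 = (4.0000, 0.0000).
‖u_2‖ = 4.0000, so q_2 = (1.0000, 0.0000).

Q = [[0.0000, 1.0000], [1.0000, 0.0000]], R = [[3.0000, 2.0000], [0.0000, 4.0000]]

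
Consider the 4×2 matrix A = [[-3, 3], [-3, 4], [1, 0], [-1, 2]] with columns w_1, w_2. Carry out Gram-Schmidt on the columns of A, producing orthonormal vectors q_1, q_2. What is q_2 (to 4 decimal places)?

q_1 = w_1/‖w_1‖ = (-3, -3, 1, -1)/4.4721 = (-0.6708, -0.6708, 0.2236, -0.2236).
r_{12} = q_1·w_2 = -5.1430.
u_2 = w_2 + 5.1430·q_1 = (-0.4500, 0.5500, 1.1500, 0.8500).
‖u_2‖ = 1.5969, so q_2 = (-0.2818, 0.3444, 0.7202, 0.5323).

q_2 = (-0.2818, 0.3444, 0.7202, 0.5323)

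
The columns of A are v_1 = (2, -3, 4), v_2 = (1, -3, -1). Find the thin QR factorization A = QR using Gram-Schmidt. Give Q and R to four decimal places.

e_1 = v_1/‖v_1‖ = (2, -3, 4)/5.3852 = (0.3714, -0.5571, 0.7428).
r_{12} = e_1·v_2 = 1.2999.
u_2 = v_2 − 1.2999·e_1 = (0.5172, -2.2759, -1.9655).
‖u_2‖ = 3.0513, so e_2 = (0.1695, -0.7459, -0.6442).

Q = [[0.3714, 0.1695], [-0.5571, -0.7459], [0.7428, -0.6442]], R = [[5.3852, 1.2999], [0.0000, 3.0513]]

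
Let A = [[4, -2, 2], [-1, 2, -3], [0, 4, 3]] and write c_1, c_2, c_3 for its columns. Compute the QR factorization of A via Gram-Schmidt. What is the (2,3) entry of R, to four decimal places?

c_1 = (4, -1, 0); ‖c_1‖ = 4.1231, so q_1 = (0.9701, -0.2425, 0.0000).
q_1·c_2 = 0.9701·(-2) + (-0.2425)·2 + 0.0000·4 = -2.4254.
u_2 = c_2 + 2.4254·q_1 = (0.3529, 1.4118, 4.0000).
‖u_2‖ = 4.2565, so q_2 = (0.0829, 0.3317, 0.9397).
r_{23} = q_2·c_3 = 1.9900.

r_{23} = 1.9900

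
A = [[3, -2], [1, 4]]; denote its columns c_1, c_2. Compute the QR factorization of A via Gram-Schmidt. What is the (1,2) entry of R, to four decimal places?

r_{12} = -0.6325

c_1 = (3, 1); ‖c_1‖ = 3.1623, so e_1 = (0.9487, 0.3162).
r_{12} = e_1·c_2 = -0.6325.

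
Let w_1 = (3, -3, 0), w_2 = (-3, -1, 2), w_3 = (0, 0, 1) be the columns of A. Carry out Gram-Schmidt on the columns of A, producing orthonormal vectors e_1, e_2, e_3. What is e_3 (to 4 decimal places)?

e_3 = (0.4082, 0.4082, 0.8165)

e_1 = w_1/‖w_1‖ = (3, -3, 0)/4.2426 = (0.7071, -0.7071, 0.0000).
r_{12} = e_1·w_2 = -1.4142.
u_2 = w_2 + 1.4142·e_1 = (-2.0000, -2.0000, 2.0000).
‖u_2‖ = 3.4641, so e_2 = (-0.5774, -0.5774, 0.5774).
r_{13} = e_1·w_3 = 0.0000; r_{23} = e_2·w_3 = 0.5774.
u_3 = w_3 + 0.0000·e_1 − 0.5774·e_2 = (0.3333, 0.3333, 0.6667).
‖u_3‖ = 0.8165, so e_3 = (0.4082, 0.4082, 0.8165).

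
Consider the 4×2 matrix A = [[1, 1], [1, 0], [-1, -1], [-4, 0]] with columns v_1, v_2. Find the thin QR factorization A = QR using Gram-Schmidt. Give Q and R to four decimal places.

Q = [[0.2294, 0.6689], [0.2294, -0.0787], [-0.2294, -0.6689], [-0.9177, 0.3148]], R = [[4.3589, 0.4588], [0.0000, 1.3377]]

v_1 = (1, 1, -1, -4); ‖v_1‖ = 4.3589, so q_1 = (0.2294, 0.2294, -0.2294, -0.9177).
q_1·v_2 = 0.2294·1 + 0.2294·0 + (-0.2294)·(-1) + (-0.9177)·0 = 0.4588.
u_2 = v_2 − 0.4588·q_1 = (0.8947, -0.1053, -0.8947, 0.4211).
‖u_2‖ = 1.3377, so q_2 = (0.6689, -0.0787, -0.6689, 0.3148).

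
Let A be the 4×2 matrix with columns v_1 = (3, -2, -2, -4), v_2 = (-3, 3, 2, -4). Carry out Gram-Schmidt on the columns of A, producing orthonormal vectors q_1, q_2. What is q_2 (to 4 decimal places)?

q_2 = (-0.4440, 0.4588, 0.2960, -0.7104)

q_1 = v_1/‖v_1‖ = (3, -2, -2, -4)/5.7446 = (0.5222, -0.3482, -0.3482, -0.6963).
r_{12} = q_1·v_2 = -0.5222.
u_2 = v_2 + 0.5222·q_1 = (-2.7273, 2.8182, 1.8182, -4.3636).
‖u_2‖ = 6.1423, so q_2 = (-0.4440, 0.4588, 0.2960, -0.7104).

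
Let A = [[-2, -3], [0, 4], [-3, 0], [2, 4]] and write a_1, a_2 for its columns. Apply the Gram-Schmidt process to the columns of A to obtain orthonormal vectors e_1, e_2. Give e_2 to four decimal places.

e_1 = a_1/‖a_1‖ = (-2, 0, -3, 2)/4.1231 = (-0.4851, 0.0000, -0.7276, 0.4851).
r_{12} = e_1·a_2 = 3.3955.
u_2 = a_2 − 3.3955·e_1 = (-1.3529, 4.0000, 2.4706, 2.3529).
‖u_2‖ = 5.4287, so e_2 = (-0.2492, 0.7368, 0.4551, 0.4334).

e_2 = (-0.2492, 0.7368, 0.4551, 0.4334)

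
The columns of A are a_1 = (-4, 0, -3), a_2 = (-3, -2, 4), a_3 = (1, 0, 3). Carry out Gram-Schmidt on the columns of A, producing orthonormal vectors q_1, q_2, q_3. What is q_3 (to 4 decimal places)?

q_3 = (-0.2228, 0.9285, 0.2971)

a_1 = (-4, 0, -3); ‖a_1‖ = 5.0000, so q_1 = (-0.8000, 0.0000, -0.6000).
q_1·a_2 = (-0.8000)·(-3) + 0.0000·(-2) + (-0.6000)·4 = 0.0000.
u_2 = a_2 − 0.0000·q_1 = (-3.0000, -2.0000, 4.0000).
‖u_2‖ = 5.3852, so q_2 = (-0.5571, -0.3714, 0.7428).
q_1·a_3 = (-0.8000)·1 + 0.0000·0 + (-0.6000)·3 = -2.6000; q_2·a_3 = (-0.5571)·1 + (-0.3714)·0 + 0.7428·3 = 1.6713.
u_3 = a_3 + 2.6000·q_1 − 1.6713·q_2 = (-0.1490, 0.6207, 0.1986).
‖u_3‖ = 0.6685, so q_3 = (-0.2228, 0.9285, 0.2971).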